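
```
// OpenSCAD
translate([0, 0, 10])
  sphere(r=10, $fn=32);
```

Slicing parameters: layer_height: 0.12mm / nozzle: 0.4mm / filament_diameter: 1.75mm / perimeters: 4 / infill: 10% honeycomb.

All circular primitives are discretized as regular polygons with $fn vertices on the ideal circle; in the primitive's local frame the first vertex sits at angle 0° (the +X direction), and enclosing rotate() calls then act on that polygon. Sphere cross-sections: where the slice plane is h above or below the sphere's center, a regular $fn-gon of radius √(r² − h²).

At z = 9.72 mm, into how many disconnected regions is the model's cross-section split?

1

At z = 9.72 mm: the sphere: section is a regular 32-gon, circumradius = √(r²−h²) = √(10²−0.28²) = 9.996. The result has 1 disconnected region.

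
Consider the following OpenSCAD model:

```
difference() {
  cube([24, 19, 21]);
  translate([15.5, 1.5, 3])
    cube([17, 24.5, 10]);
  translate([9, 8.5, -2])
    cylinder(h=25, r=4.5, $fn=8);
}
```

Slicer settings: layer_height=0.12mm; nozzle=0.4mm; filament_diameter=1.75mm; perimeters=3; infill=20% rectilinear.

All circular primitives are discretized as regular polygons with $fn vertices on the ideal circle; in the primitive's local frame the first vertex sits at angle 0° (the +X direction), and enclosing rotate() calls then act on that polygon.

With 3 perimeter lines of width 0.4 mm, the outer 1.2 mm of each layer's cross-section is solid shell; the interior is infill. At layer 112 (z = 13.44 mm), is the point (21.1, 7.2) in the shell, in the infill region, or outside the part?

infill

At z = 13.44 mm: the cube (footprint 24×19) is included at this height; the cube at (15.5, 1.5) is absent (z outside [3, 13]); the r=4.5 cylinder at (9, 8.5) contributes a regular 8-gon of circumradius 4.5; After the difference (first − rest): starting from the 24×19 cube, the r=4.5 cylinder at (9, 8.5) lies wholly inside it (removes its full 57.28 mm² and its 27.55 mm outline becomes a hole wall) — 1 connected region with 1 hole. Overall, the cross-section is one region with 1 hole. The nearest boundary edge runs (24.00, 19.00)→(24.00, 0.00); distance from the point to it = 2.90 mm. The point is inside the cross-section and 2.90 mm from the nearest boundary — more than the 1.2 mm shell width (3 × 0.4), so it's in the infill interior.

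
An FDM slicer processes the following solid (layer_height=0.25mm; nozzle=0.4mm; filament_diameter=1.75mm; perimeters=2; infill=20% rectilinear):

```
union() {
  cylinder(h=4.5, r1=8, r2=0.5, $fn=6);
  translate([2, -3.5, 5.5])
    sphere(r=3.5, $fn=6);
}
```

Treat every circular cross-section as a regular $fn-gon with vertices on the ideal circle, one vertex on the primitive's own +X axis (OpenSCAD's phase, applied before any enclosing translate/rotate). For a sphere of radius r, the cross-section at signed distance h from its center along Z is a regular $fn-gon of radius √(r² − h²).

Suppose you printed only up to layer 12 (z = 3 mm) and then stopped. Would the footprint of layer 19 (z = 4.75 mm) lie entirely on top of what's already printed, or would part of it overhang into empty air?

Compare the two slices. At z = 3: the cone contributes a regular 6-gon of circumradius 3.000 (interpolated between r1=8 and r2=0.5 at t=0.667) (area = (6/2)·3.000²·sin(360°/6) = 23.38 mm²); the r=3.5 sphere at (2, -3.5) contributes a regular 6-gon of circumradius √(3.5²−2.5²) = 2.449 (area = (6/2)·2.449²·sin(360°/6) = 15.59 mm²); Merging all regions: the regions partially overlap — summed areas 38.97 mm² minus the doubly-counted overlap 1.74 mm² gives 37.23 mm² — area = 37.23 mm². At z = 4.75: the cone is absent (z outside [0, 4.5]); the sphere at (2, -3.5): section is a regular 6-gon, circumradius = √(r²−h²) = √(3.5²−0.75²) = 3.419 (area = (6/2)·3.419²·sin(360°/6) = 30.37 mm²); Combining (union): only the r=3.5 sphere at (2, -3.5) is present, so the union is just that shape — area = 30.37 mm². Checking containment: at z = 4.75 the cross-section extends beyond the z = 3 cross-section by about 11.58 mm².

part overhangs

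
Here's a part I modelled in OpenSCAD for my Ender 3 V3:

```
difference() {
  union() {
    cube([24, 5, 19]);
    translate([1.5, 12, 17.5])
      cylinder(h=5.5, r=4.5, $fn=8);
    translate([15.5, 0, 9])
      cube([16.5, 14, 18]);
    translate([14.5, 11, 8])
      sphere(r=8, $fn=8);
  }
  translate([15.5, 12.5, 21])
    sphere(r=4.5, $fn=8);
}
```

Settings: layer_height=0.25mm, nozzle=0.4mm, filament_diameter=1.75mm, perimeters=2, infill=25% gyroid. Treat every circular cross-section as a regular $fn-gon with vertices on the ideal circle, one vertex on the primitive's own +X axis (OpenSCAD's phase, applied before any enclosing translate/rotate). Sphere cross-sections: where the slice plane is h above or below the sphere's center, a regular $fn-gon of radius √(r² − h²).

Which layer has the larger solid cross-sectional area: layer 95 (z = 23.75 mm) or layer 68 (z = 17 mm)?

Layer 95 (z = 23.75): the cube is absent (z outside [0, 19]); the cylinder at (1.5, 12) is not intersected at this z (z outside [17.5, 23]); the cube at (15.5, 0) is present — its section is the full 16.5×14 rectangle (area 231.00 mm²); the sphere at (14.5, 11) is absent (|z−center|=15.750 > r=8); Merging all regions: only the 16.5×14 cube at (15.5, 0) is present, so the union is just that shape — area = 231.00 mm²; the r=4.5 sphere at (15.5, 12.5) contributes a regular 8-gon of circumradius √(4.5²−2.75²) = 3.562 (area = (8/2)·3.562²·sin(360°/8) = 35.89 mm²); After the difference (first − rest): starting from the result so far (231.00 mm²), the r=4.5 sphere at (15.5, 12.5) partially overlaps it — only the 13.85 mm² overlap (of its 35.89 mm²) is removed, clipping the outline — area = 217.15 mm². So its area = 217.15 mm². Layer 68 (z = 17): the cube is present — its section is the full 24×5 rectangle (area 120.00 mm²); the cylinder at (1.5, 12) is not intersected at this z (z outside [17.5, 23]); the 16.5×14 cube at (15.5, 0) contributes its full rectangle (area 231.00 mm²); the sphere at (14.5, 11) is not intersected at this z (|z−center|=9.000 > r=8); Combining (union): the regions partially overlap — summed areas 351.00 mm² minus the doubly-counted overlap 42.50 mm² gives 308.50 mm² — area = 308.50 mm²; the r=4.5 sphere at (15.5, 12.5) contributes a regular 8-gon of circumradius √(4.5²−4²) = 2.062 (area = (8/2)·2.062²·sin(360°/8) = 12.02 mm²); Subtracting the remaining from the first: starting from the result so far (308.50 mm²), the r=4.5 sphere at (15.5, 12.5) partially overlaps it — only the 5.63 mm² overlap (of its 12.02 mm²) is removed, clipping the outline — area = 302.87 mm². So its area = 302.87 mm². Layer 68 is larger (302.87 vs 217.15 mm²).

layer 68 (z = 17 mm)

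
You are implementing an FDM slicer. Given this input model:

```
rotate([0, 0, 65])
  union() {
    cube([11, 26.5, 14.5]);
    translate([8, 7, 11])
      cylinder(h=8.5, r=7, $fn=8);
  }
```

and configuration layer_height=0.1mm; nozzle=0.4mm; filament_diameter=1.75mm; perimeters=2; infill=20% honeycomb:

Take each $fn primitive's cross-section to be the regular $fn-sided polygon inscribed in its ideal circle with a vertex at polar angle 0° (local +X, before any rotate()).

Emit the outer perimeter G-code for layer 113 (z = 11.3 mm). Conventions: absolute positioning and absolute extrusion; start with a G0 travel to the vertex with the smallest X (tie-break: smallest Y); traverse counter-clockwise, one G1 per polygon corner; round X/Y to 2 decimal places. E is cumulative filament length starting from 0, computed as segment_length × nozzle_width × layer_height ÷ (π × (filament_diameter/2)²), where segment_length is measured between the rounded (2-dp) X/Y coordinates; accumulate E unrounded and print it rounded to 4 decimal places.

At z = 11.3 mm: the cube is present — its section is the full 11×26.5 rectangle; the r=7 cylinder at (8, 7) gives a regular 8-gon of circumradius 7 (constant along its height); Taking the union: the regions partially overlap (shared area 107.57 mm²), so overlapping operands fuse into one piece — 1 connected region; (rotated 65° about Z; rotation is an isometry so areas/perimeters/island counts are preserved). The outline is a single polygon with 9 vertices. Extrusion per mm of travel: 0.4 × 0.1 / (π × 0.875²) = 0.016630. Accumulating E over each segment gives final E = 1.3044.

G0 X-24.02 Y11.20 Z11.30
G1 X0.00 Y0.00 E0.4407
G1 X4.65 Y9.97 E0.6237
G1 X3.52 Y10.49 E0.6444
G1 X3.61 Y12.60 E0.6795
G1 X0.00 Y16.55 E0.7685
G1 X-5.36 Y16.79 E0.8577
G1 X-6.91 Y15.36 E0.8928
G1 X-19.37 Y21.17 E1.1214
G1 X-24.02 Y11.20 E1.3044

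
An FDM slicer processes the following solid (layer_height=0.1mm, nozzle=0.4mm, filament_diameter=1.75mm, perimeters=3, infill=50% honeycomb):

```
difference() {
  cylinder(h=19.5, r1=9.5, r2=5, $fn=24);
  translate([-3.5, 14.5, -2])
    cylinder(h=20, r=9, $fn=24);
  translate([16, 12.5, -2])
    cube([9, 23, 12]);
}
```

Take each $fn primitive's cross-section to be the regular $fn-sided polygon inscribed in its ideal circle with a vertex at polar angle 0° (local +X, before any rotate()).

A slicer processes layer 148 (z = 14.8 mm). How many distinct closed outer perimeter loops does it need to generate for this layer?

At z = 14.8 mm: the cone contributes a regular 24-gon of circumradius 6.085 (interpolated between r1=9.5 and r2=5 at t=0.759); the r=9 cylinder at (-3.5, 14.5) gives a regular 24-gon of circumradius 9 (constant along its height); the cube at (16, 12.5) is not intersected at this z (z outside [-2, 10]); Subtracting the remaining from the first: starting from the cone, the r=9 cylinder at (-3.5, 14.5) partially overlaps it — only the 0.10 mm² overlap (of its 251.57 mm²) is removed, clipping the outline — 1 connected region. The result has 1 disconnected region.

1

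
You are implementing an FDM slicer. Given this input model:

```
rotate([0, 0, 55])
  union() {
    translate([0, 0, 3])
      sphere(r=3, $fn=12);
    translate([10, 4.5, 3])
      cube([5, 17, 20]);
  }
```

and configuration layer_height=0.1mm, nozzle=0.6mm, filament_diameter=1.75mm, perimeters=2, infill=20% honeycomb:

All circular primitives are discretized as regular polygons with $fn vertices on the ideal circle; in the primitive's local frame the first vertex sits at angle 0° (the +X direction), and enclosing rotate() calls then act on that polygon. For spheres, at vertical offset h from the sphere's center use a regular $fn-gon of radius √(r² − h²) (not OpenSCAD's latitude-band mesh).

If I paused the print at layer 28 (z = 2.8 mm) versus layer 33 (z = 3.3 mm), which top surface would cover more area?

Layer 28 (z = 2.8): the sphere: section is a regular 12-gon, circumradius = √(r²−h²) = √(3²−0.2²) = 2.993 (area = (12/2)·2.993²·sin(360°/12) = 26.88 mm²); the cube at (10, 4.5) does not reach this height (z outside [3, 23]); Taking the union: only the r=3 sphere is present, so the union is just that shape — area = 26.88 mm²; (whole slice rotated 55° about Z — lengths, areas and connectivity unchanged). So its area = 26.88 mm². Layer 33 (z = 3.3): the r=3 sphere slices to a regular 12-gon of circumradius 2.985 (√(r²−h²) with h=0.3 from center) (area = (12/2)·2.985²·sin(360°/12) = 26.73 mm²); the cube at (10, 4.5) (footprint 5×17) is included at this height (area 85.00 mm²); Merging all regions: the 2 present regions are separate (no shared area or edge), so areas and boundary lengths simply add and each stays a separate island — area = 111.73 mm²; (whole slice rotated 55° about Z — lengths, areas and connectivity unchanged). So its area = 111.73 mm². Layer 33 is larger (111.73 vs 26.88 mm²).

layer 33 (z = 3.3 mm)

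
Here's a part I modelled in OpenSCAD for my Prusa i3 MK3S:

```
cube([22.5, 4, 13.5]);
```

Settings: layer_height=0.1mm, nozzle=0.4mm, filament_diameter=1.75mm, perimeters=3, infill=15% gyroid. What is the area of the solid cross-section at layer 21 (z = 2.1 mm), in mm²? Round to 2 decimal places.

90.00 mm²

At z = 2.1 mm: the 22.5×4 cube contributes its full rectangle (area 90.00 mm²). Overall, the cross-section is a single solid region. Net area = 90.00 mm².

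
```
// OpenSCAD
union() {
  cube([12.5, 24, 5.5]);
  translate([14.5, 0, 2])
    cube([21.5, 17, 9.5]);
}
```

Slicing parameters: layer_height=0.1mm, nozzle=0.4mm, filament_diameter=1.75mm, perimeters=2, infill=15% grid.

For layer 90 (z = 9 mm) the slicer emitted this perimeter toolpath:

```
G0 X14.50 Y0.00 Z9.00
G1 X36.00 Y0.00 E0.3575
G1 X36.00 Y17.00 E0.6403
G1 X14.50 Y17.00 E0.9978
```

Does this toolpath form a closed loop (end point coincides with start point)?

no

Start point (G0): (14.50, 0.00). End point (last G1): the path does not return to the start — open.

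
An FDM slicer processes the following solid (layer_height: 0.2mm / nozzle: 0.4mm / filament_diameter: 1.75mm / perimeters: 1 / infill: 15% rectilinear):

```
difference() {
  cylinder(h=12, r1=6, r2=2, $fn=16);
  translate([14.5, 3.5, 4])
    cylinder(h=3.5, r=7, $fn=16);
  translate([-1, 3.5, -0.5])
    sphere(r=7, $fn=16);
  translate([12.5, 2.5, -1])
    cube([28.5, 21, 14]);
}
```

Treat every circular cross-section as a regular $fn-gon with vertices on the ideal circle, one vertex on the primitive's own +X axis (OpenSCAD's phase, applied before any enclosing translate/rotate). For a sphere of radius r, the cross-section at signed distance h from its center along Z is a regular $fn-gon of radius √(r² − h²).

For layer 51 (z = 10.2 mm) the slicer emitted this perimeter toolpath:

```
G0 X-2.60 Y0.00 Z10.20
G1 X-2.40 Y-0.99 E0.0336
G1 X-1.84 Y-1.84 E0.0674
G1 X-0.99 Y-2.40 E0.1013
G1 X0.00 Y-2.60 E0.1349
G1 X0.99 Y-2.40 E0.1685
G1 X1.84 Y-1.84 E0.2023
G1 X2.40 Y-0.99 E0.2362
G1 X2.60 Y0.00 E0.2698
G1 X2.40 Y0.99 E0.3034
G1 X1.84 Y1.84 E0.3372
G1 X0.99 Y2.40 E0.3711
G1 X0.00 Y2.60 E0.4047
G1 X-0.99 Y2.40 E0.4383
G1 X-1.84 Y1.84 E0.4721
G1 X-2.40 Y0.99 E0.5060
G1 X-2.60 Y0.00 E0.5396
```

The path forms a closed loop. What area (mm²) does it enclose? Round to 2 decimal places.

20.67 mm²

Apply the shoelace formula to the sequence of (X, Y) vertices; enclosed area = 20.67 mm².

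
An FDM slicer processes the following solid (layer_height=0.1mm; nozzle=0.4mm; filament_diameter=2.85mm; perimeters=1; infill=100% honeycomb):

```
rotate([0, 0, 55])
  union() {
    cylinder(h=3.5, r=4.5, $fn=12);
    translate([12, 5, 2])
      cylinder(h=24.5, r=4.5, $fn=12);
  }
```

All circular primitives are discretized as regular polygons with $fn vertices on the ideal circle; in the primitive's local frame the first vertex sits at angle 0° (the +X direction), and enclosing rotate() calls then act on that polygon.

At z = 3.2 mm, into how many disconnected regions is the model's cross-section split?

At z = 3.2 mm: the r=4.5 cylinder contributes a regular 12-gon of circumradius 4.5; the cylinder at (12, 5): section is a regular 12-gon, circumradius r=4.5; Combining (union): the 2 present regions are separate (no shared area or edge), so areas and boundary lengths simply add and each stays a separate island — 2 connected regions; (rotated 55° about Z; rotation is an isometry so areas/perimeters/island counts are preserved). The result has 2 disconnected regions.

2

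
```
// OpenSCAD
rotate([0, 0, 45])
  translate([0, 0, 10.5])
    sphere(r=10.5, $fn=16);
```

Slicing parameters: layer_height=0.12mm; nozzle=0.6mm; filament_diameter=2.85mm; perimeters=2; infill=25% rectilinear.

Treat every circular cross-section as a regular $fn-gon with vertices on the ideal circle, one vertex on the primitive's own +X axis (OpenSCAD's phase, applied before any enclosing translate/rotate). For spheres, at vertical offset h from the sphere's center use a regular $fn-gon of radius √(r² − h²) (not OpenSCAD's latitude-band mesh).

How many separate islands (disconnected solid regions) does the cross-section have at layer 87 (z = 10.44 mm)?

1

At z = 10.44 mm: the r=10.5 sphere slices to a regular 16-gon of circumradius 10.500 (√(r²−h²) with h=0.06 from center); (rotated 45° about Z; rotation is an isometry so areas/perimeters/island counts are preserved). Overall, the cross-section is a single solid region. Island count = 1.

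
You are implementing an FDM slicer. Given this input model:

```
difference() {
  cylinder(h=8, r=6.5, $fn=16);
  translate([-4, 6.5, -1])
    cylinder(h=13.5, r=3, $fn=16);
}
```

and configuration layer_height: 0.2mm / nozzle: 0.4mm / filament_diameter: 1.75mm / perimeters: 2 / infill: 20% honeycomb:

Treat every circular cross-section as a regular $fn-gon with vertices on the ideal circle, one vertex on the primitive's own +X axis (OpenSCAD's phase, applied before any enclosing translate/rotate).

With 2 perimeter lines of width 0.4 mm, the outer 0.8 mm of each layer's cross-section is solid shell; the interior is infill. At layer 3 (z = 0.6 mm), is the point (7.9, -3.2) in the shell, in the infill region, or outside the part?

outside

At z = 0.6 mm: the r=6.5 cylinder contributes a regular 16-gon of circumradius 6.5; the r=3 cylinder at (-4, 6.5) contributes a regular 16-gon of circumradius 3; After the difference (first − rest): starting from the r=6.5 cylinder, the r=3 cylinder at (-4, 6.5) partially overlaps it — only the 5.88 mm² overlap (of its 27.55 mm²) is removed, clipping the outline — 1 connected region. Overall, the cross-section is a single solid region. The nearest boundary edge runs (6.50, 0.00)→(6.01, -2.49); distance from the point to it = 2.02 mm. The point is not inside any of the regions above, so it lies outside the cross-section (2.02 mm from the nearest boundary).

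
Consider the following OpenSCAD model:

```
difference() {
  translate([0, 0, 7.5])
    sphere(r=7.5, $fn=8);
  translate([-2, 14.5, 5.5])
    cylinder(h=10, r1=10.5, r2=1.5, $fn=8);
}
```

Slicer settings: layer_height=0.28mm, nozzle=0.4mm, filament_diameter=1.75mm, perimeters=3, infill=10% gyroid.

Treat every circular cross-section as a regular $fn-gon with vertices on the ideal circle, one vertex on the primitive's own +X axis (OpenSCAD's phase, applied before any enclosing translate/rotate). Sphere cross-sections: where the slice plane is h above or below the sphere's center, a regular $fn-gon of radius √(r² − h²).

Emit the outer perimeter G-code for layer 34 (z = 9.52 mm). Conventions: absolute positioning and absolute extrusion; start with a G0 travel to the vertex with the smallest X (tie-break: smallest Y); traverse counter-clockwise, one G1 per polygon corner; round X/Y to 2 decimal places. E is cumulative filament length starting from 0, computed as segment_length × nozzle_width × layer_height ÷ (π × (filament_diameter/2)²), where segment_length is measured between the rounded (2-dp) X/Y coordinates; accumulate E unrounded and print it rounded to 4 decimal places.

G0 X-7.22 Y0.00 Z9.52
G1 X-5.11 Y-5.11 E0.2574
G1 X0.00 Y-7.22 E0.5149
G1 X5.11 Y-5.11 E0.7723
G1 X7.22 Y0.00 E1.0297
G1 X5.11 Y5.11 E1.2871
G1 X0.00 Y7.22 E1.5446
G1 X-5.11 Y5.11 E1.8020
G1 X-7.22 Y0.00 E2.0594

At z = 9.52 mm: the r=7.5 sphere contributes a regular 8-gon of circumradius √(7.5²−2.02²) = 7.223; the cone at (-2, 14.5): at t=0.402 of its height the radius interpolates to r₁+(r₂−r₁)t = 6.882, giving a regular 8-gon of that circumradius; Taking the first minus the rest: starting from the r=7.5 sphere, the cone at (-2, 14.5) misses the remaining region (no effect) — 1 connected region. The outline is a single polygon with 8 vertices. Extrusion per mm of travel: 0.4 × 0.28 / (π × 0.875²) = 0.046564. Accumulating E over each segment gives final E = 2.0594.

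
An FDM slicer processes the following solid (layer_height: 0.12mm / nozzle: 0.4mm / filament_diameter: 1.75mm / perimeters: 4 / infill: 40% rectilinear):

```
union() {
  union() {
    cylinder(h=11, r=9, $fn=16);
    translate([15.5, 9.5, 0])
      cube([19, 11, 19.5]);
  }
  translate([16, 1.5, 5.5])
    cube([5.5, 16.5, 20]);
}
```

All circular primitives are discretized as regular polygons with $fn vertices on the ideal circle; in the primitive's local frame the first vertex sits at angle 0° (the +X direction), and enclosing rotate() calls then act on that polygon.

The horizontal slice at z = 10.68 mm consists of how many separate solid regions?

At z = 10.68 mm: the r=9 cylinder contributes a regular 16-gon of circumradius 9; the cube at (15.5, 9.5) (footprint 19×11) is included at this height; Merging all regions: the 2 present regions are separate (no shared area or edge), so areas and boundary lengths simply add and each stays a separate island — 2 connected regions; the cube at (16, 1.5) is present — its section is the full 5.5×16.5 rectangle; Taking the union: the regions partially overlap (shared area 46.75 mm²), so overlapping operands fuse into one piece — 2 connected regions. The result has 2 disconnected regions.

2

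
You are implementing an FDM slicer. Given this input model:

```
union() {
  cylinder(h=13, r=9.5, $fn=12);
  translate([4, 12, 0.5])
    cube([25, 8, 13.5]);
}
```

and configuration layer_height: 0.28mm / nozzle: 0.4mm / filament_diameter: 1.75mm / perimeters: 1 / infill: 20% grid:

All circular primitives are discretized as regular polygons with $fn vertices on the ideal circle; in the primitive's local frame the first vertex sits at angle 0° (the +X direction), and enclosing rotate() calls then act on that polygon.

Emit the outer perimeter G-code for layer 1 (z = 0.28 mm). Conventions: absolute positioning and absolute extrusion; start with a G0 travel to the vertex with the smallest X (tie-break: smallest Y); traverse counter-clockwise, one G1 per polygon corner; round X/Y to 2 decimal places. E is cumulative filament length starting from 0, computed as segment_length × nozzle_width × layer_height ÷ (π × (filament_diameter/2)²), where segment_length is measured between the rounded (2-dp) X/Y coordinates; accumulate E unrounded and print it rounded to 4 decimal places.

At z = 0.28 mm: the r=9.5 cylinder gives a regular 12-gon of circumradius 9.5 (constant along its height); the cube at (4, 12) does not reach this height (z outside [0.5, 14]); Taking the union: only the r=9.5 cylinder is present, so the union is just that shape — 1 connected region. The outline is a single polygon with 12 vertices. Extrusion per mm of travel: 0.4 × 0.28 / (π × 0.875²) = 0.046564. Accumulating E over each segment gives final E = 2.7482.

G0 X-9.50 Y0.00 Z0.28
G1 X-8.23 Y-4.75 E0.2289
G1 X-4.75 Y-8.23 E0.4581
G1 X0.00 Y-9.50 E0.6871
G1 X4.75 Y-8.23 E0.9160
G1 X8.23 Y-4.75 E1.1452
G1 X9.50 Y0.00 E1.3741
G1 X8.23 Y4.75 E1.6031
G1 X4.75 Y8.23 E1.8322
G1 X0.00 Y9.50 E2.0612
G1 X-4.75 Y8.23 E2.2901
G1 X-8.23 Y4.75 E2.5193
G1 X-9.50 Y0.00 E2.7482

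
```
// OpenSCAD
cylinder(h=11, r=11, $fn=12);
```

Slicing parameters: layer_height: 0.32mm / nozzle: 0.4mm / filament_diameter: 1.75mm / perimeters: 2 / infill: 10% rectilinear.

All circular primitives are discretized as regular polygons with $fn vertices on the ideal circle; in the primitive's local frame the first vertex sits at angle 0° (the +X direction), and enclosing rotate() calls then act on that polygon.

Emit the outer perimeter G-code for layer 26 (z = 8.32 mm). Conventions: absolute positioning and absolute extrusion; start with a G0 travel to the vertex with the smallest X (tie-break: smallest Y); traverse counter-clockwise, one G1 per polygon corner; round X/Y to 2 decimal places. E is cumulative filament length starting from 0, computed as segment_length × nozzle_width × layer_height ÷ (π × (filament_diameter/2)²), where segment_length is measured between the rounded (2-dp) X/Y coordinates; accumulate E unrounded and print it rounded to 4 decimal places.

G0 X-11.00 Y0.00 Z8.32
G1 X-9.53 Y-5.50 E0.3030
G1 X-5.50 Y-9.53 E0.6063
G1 X0.00 Y-11.00 E0.9092
G1 X5.50 Y-9.53 E1.2122
G1 X9.53 Y-5.50 E1.5155
G1 X11.00 Y0.00 E1.8184
G1 X9.53 Y5.50 E2.1214
G1 X5.50 Y9.53 E2.4247
G1 X0.00 Y11.00 E2.7277
G1 X-5.50 Y9.53 E3.0306
G1 X-9.53 Y5.50 E3.3339
G1 X-11.00 Y0.00 E3.6369

At z = 8.32 mm: the r=11 cylinder gives a regular 12-gon of circumradius 11 (constant along its height). The outline is a single polygon with 12 vertices. Extrusion per mm of travel: 0.4 × 0.32 / (π × 0.875²) = 0.053216. Accumulating E over each segment gives final E = 3.6369.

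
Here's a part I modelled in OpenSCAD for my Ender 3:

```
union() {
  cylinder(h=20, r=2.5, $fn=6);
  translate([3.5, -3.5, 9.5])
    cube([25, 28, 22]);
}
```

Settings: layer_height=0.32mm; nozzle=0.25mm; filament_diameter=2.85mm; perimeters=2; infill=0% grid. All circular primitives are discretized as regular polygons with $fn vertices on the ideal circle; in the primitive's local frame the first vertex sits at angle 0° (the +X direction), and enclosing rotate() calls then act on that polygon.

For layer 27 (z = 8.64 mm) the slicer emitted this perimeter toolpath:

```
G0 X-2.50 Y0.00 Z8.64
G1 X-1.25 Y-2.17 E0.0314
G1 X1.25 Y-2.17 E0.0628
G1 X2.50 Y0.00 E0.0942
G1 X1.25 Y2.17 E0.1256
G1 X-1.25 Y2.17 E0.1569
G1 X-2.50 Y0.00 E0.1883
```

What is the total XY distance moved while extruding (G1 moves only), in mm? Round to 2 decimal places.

Sum the Euclidean lengths of each G1 segment: total = 15.02 mm.

15.02 mm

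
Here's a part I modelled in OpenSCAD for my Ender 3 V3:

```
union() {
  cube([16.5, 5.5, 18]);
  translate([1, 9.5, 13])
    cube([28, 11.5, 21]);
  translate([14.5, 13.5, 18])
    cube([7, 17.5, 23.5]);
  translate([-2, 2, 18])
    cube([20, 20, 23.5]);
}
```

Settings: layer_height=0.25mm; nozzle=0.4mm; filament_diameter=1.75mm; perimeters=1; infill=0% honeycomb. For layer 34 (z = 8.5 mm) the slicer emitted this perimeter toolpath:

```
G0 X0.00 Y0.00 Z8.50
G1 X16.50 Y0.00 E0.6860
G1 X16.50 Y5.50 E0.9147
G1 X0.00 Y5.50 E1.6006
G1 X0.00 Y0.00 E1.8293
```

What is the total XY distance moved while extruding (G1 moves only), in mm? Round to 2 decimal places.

44.00 mm

Sum the Euclidean lengths of each G1 segment: total = 44.00 mm.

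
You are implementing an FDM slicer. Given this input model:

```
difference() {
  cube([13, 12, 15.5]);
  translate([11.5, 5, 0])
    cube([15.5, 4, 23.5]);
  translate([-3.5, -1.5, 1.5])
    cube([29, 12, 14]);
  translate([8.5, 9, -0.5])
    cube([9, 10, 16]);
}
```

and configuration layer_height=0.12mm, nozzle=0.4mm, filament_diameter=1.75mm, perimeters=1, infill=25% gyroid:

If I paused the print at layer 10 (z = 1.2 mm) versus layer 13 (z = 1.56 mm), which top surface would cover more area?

Layer 10 (z = 1.2): the cube (footprint 13×12) is included at this height (area 156.00 mm²); the cube at (11.5, 5) (footprint 15.5×4) is included at this height (area 62.00 mm²); the cube at (-3.5, -1.5) does not reach this height (z outside [1.5, 15.5]); the cube at (8.5, 9) (footprint 9×10) is included at this height (area 90.00 mm²); After the difference (first − rest): starting from the 13×12 cube (156.00 mm²), the 15.5×4 cube at (11.5, 5) partially overlaps it — only the 6.00 mm² overlap (of its 62.00 mm²) is removed, clipping the outline; the 9×10 cube at (8.5, 9) partially overlaps it — only the 13.50 mm² overlap (of its 90.00 mm²) is removed, clipping the outline — area = 136.50 mm². So its area = 136.50 mm². Layer 13 (z = 1.56): the 13×12 cube contributes its full rectangle (area 156.00 mm²); the cube at (11.5, 5) (footprint 15.5×4) is included at this height (area 62.00 mm²); the cube at (-3.5, -1.5) is present — its section is the full 29×12 rectangle (area 348.00 mm²); the cube at (8.5, 9) (footprint 9×10) is included at this height (area 90.00 mm²); Taking the first minus the rest: starting from the 13×12 cube (156.00 mm²), the 15.5×4 cube at (11.5, 5) partially overlaps it — only the 6.00 mm² overlap (of its 62.00 mm²) is removed, clipping the outline; the 29×12 cube at (-3.5, -1.5) partially overlaps it — only the 130.50 mm² overlap (of its 348.00 mm²) is removed, clipping the outline; the 9×10 cube at (8.5, 9) partially overlaps it — only the 6.75 mm² overlap (of its 90.00 mm²) is removed, clipping the outline — area = 12.75 mm². So its area = 12.75 mm². Layer 10 is larger (136.50 vs 12.75 mm²).

layer 10 (z = 1.2 mm)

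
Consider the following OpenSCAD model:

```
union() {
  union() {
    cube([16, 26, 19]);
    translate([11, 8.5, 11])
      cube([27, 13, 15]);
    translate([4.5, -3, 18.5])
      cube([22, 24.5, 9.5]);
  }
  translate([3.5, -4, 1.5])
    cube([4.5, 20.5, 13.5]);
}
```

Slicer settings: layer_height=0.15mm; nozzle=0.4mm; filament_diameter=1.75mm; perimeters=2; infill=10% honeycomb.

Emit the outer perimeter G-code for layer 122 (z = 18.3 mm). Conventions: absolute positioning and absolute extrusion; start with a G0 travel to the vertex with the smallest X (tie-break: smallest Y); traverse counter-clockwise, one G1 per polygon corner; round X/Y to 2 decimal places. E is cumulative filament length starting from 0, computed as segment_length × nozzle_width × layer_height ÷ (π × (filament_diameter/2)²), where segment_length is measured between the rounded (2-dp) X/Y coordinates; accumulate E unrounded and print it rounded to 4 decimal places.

G0 X0.00 Y0.00 Z18.30
G1 X16.00 Y0.00 E0.3991
G1 X16.00 Y8.50 E0.6112
G1 X38.00 Y8.50 E1.1599
G1 X38.00 Y21.50 E1.4842
G1 X16.00 Y21.50 E2.0330
G1 X16.00 Y26.00 E2.1453
G1 X0.00 Y26.00 E2.5444
G1 X0.00 Y0.00 E3.1930

At z = 18.3 mm: the 16×26 cube contributes its full rectangle; the cube at (11, 8.5) is present — its section is the full 27×13 rectangle; the cube at (4.5, -3) is absent (z outside [18.5, 28]); Merging all regions: the regions partially overlap (shared area 65.00 mm²), so overlapping operands fuse into one piece — 1 connected region; the cube at (3.5, -4) does not reach this height (z outside [1.5, 15]); Merging all regions: only the result so far is present, so the union is just that shape — 1 connected region. The outline is a single polygon with 8 vertices. Extrusion per mm of travel: 0.4 × 0.15 / (π × 0.875²) = 0.024945. Accumulating E over each segment gives final E = 3.1930.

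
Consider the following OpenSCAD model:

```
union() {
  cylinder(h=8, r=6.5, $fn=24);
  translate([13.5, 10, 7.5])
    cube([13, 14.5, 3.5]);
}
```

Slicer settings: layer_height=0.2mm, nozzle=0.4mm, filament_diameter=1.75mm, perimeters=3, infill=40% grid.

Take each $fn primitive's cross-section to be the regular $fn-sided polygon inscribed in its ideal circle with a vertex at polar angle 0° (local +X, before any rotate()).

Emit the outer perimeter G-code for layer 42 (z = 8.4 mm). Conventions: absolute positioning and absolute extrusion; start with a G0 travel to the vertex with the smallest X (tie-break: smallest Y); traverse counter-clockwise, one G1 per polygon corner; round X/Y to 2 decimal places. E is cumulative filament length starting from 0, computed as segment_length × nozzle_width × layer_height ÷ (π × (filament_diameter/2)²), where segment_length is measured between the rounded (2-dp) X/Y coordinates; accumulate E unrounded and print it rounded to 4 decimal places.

At z = 8.4 mm: the cylinder is not intersected at this z (z outside [0, 8]); the 13×14.5 cube at (13.5, 10) contributes its full rectangle; Combining (union): only the 13×14.5 cube at (13.5, 10) is present, so the union is just that shape — 1 connected region. The outline is a single polygon with 4 vertices. Extrusion per mm of travel: 0.4 × 0.2 / (π × 0.875²) = 0.033260. Accumulating E over each segment gives final E = 1.8293.

G0 X13.50 Y10.00 Z8.40
G1 X26.50 Y10.00 E0.4324
G1 X26.50 Y24.50 E0.9147
G1 X13.50 Y24.50 E1.3470
G1 X13.50 Y10.00 E1.8293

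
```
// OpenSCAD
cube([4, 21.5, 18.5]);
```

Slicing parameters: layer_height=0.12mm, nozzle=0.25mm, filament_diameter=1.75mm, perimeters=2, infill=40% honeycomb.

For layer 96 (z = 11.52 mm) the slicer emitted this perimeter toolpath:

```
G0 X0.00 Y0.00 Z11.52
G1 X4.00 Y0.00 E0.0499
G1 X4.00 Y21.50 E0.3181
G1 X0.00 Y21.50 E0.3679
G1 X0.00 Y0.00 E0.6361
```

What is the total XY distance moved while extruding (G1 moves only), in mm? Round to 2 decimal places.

51.00 mm

Sum the Euclidean lengths of each G1 segment: total = 51.00 mm.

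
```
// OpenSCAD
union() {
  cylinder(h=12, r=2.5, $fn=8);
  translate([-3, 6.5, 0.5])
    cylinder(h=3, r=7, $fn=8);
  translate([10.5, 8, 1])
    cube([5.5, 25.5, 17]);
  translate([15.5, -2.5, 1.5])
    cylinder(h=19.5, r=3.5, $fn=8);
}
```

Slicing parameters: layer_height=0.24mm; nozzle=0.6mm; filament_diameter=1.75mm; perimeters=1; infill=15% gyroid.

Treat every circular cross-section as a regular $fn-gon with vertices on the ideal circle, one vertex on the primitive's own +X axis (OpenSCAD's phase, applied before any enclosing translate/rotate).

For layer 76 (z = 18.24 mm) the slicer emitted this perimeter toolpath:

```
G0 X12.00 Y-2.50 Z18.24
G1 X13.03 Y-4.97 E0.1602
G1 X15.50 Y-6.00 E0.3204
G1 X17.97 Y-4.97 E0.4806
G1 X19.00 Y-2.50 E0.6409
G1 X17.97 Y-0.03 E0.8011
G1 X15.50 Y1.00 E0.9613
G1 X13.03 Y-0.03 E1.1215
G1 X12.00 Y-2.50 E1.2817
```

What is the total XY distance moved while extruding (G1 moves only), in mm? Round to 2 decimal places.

Sum the Euclidean lengths of each G1 segment: total = 21.41 mm.

21.41 mm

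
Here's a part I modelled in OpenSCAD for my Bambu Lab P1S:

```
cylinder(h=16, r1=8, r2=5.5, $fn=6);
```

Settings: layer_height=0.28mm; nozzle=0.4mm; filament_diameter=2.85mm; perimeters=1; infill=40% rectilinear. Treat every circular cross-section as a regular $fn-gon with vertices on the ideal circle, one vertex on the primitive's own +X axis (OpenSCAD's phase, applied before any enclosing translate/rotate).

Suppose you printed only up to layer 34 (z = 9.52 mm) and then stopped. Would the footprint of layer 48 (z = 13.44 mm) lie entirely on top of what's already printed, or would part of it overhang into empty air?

Compare the two slices. At z = 9.52: the cone contributes a regular 6-gon of circumradius 6.513 (interpolated between r1=8 and r2=5.5 at t=0.595) (area = (6/2)·6.513²·sin(360°/6) = 110.19 mm²). At z = 13.44: the cone: at t=0.840 of its height the radius interpolates to r₁+(r₂−r₁)t = 5.900, giving a regular 6-gon of that circumradius (area = (6/2)·5.900²·sin(360°/6) = 90.44 mm²). Checking containment: the cross-section at z = 13.44 is a subset of the cross-section at z = 9.52.

entirely on top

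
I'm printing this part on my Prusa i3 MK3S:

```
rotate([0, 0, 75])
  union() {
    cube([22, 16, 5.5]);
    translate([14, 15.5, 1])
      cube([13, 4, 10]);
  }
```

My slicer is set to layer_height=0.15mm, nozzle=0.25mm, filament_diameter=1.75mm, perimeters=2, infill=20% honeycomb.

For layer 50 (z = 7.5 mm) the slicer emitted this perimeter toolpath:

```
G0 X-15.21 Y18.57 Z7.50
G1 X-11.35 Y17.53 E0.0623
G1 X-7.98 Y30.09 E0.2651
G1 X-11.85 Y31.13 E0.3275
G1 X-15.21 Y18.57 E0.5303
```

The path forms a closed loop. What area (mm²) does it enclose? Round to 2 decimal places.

Apply the shoelace formula to the sequence of (X, Y) vertices; enclosed area = 52.04 mm².

52.04 mm²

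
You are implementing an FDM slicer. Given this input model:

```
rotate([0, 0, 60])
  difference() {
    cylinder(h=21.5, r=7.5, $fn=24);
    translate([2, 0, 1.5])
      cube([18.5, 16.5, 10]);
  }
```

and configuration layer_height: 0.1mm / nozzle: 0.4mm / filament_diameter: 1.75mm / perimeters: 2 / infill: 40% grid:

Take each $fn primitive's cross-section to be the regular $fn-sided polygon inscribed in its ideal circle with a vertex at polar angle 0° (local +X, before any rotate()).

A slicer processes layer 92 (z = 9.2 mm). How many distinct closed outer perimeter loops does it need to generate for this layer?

At z = 9.2 mm: the cylinder: section is a regular 24-gon, circumradius r=7.5; the cube at (2, 0) is present — its section is the full 18.5×16.5 rectangle; Subtracting the remaining from the first: starting from the r=7.5 cylinder, the 18.5×16.5 cube at (2, 0) partially overlaps it — only the 28.94 mm² overlap (of its 305.25 mm²) is removed, clipping the outline — 1 connected region; (whole slice rotated 60° about Z — lengths, areas and connectivity unchanged). The result has 1 disconnected region.

1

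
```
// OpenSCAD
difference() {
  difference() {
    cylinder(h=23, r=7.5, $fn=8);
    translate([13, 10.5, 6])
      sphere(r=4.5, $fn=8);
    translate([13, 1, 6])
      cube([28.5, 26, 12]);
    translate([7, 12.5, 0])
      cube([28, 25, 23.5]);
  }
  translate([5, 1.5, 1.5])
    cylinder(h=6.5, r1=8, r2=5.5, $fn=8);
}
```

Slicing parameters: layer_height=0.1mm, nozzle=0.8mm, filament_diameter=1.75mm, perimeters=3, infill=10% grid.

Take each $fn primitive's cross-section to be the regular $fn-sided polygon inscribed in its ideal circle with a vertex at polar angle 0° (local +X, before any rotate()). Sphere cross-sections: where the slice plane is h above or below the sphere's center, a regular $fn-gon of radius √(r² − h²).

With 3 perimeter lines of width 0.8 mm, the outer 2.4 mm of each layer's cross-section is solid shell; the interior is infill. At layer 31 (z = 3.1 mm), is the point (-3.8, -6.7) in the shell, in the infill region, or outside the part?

At z = 3.1 mm: the cylinder: section is a regular 8-gon, circumradius r=7.5; the r=4.5 sphere at (13, 10.5) slices to a regular 8-gon of circumradius 3.441 (√(r²−h²) with h=2.9 from center); the cube at (13, 1) is not intersected at this z (z outside [6, 18]); the 28×25 cube at (7, 12.5) contributes its full rectangle; Subtracting the remaining from the first: starting from the r=7.5 cylinder, the r=4.5 sphere at (13, 10.5) misses the remaining region (no effect); the 28×25 cube at (7, 12.5) misses the remaining region (no effect) — 1 connected region; the cone at (5, 1.5) (r1=8→r2=5.5) has section circumradius 7.385 here — a regular 8-gon; Subtracting the remaining from the first: starting from that combined region, the cone at (5, 1.5) partially overlaps it — only the 84.69 mm² overlap (of its 154.24 mm²) is removed, clipping the outline — 1 connected region. Overall, the cross-section is a single solid region. The nearest boundary edge runs (-0.00, -7.50)→(-5.30, -5.30); distance from the point to it = 0.72 mm. The point is not inside any of the regions above, so it lies outside the cross-section (0.72 mm from the nearest boundary).

outside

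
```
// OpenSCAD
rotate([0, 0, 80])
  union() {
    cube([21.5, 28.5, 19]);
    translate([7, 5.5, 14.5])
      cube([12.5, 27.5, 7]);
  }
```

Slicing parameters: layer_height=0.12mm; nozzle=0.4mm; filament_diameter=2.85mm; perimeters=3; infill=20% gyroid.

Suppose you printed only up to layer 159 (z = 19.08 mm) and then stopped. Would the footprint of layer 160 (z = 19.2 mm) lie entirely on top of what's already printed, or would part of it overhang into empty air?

entirely on top

Compare the two slices. At z = 19.08: the cube is absent (z outside [0, 19]); the cube at (7, 5.5) (footprint 12.5×27.5) is included at this height (area 343.75 mm²); Taking the union: only the 12.5×27.5 cube at (7, 5.5) is present, so the union is just that shape — area = 343.75 mm²; (whole slice rotated 80° about Z — lengths, areas and connectivity unchanged). At z = 19.2: the cube is absent (z outside [0, 19]); the 12.5×27.5 cube at (7, 5.5) contributes its full rectangle (area 343.75 mm²); Merging all regions: only the 12.5×27.5 cube at (7, 5.5) is present, so the union is just that shape — area = 343.75 mm²; (rotated 80° about Z; rotation is an isometry so areas/perimeters/island counts are preserved). Checking containment: the cross-section at z = 19.2 is a subset of the cross-section at z = 19.08.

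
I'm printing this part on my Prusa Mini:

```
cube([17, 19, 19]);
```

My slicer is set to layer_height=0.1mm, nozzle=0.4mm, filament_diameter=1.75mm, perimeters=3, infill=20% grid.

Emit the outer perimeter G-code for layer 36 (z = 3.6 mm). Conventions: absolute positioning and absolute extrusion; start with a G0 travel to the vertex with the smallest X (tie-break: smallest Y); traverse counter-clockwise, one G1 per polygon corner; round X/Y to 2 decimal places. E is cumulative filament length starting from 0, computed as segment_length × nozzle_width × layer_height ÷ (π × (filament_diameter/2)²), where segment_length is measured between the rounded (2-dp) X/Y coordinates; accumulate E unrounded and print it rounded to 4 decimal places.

G0 X0.00 Y0.00 Z3.60
G1 X17.00 Y0.00 E0.2827
G1 X17.00 Y19.00 E0.5987
G1 X0.00 Y19.00 E0.8814
G1 X0.00 Y0.00 E1.1974

At z = 3.6 mm: the 17×19 cube contributes its full rectangle. The outline is a single polygon with 4 vertices. Extrusion per mm of travel: 0.4 × 0.1 / (π × 0.875²) = 0.016630. Accumulating E over each segment gives final E = 1.1974.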